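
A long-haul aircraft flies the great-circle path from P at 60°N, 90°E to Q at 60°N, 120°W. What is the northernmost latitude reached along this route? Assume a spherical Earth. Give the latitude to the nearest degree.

≈ 82°N

The great circle lies in the plane with unit normal n̂ = (p₁ × p₂)/|p₁ × p₂|.
Here n̂_z ≈ +0.148; the vertex latitude is φ_max = arccos|n̂_z| ≈ 81.5°.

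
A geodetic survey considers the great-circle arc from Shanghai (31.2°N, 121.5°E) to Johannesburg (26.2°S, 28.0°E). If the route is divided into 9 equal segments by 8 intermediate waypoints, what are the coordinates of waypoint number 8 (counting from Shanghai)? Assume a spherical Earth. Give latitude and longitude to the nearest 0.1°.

≈ 20.4°S, 39.1°E

Write both endpoints as unit vectors p₁, p₂ with components (cos φ cos λ, cos φ sin λ, sin φ).
The central angle between the endpoints is δ = arccos(p₁·p₂) ≈ 1.850 rad (106.0°).
Interpolate at f = 8/9 with slerp weights a = sin((1−f)δ)/sin δ ≈ 0.212, b = sin(fδ)/sin δ ≈ 1.037.
p = a·p₁ + b·p₂ ≈ (0.727, 0.592, -0.348); φ = arcsin(p_z) ≈ -20.37°, λ = atan2(p_y, p_x) ≈ 39.15°.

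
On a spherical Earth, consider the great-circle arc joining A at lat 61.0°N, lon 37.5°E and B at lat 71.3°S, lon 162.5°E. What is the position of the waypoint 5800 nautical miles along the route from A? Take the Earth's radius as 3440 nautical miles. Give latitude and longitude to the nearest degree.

≈ lat 28°S, lon 85°E

Convert each endpoint to a unit vector on the sphere (x = cos φ cos λ, y = cos φ sin λ, z = sin φ).
The central angle between the endpoints is δ = arccos(p₁·p₂) ≈ 2.733 rad (156.6°). The total great-circle distance is δ·R ≈ 2.733 × 3440 ≈ 9401 nmi, so the target fraction is f = 5800/9401 ≈ 0.617.
Interpolate at f ≈ 0.617 with slerp weights a = sin((1−f)δ)/sin δ ≈ 2.178, b = sin(fδ)/sin δ ≈ 2.499.
p = a·p₁ + b·p₂ ≈ (0.074, 0.884, -0.462); φ = arcsin(p_z) ≈ -27.52°, λ = atan2(p_y, p_x) ≈ 85.24°.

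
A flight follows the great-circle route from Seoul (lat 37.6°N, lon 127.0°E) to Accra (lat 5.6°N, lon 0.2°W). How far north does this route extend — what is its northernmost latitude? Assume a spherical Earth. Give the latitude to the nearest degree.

≈ 46°N

The great circle lies in the plane with unit normal n̂ = (p₁ × p₂)/|p₁ × p₂|.
Here n̂_z ≈ -0.691; the vertex latitude is φ_max = arccos|n̂_z| ≈ 46.3°.
Check via Clairaut: cos φ_max = |cos φ₁| · sin C = cos(37.6°)·sin(60.7°) ≈ 0.691, again giving ≈ 46.3°.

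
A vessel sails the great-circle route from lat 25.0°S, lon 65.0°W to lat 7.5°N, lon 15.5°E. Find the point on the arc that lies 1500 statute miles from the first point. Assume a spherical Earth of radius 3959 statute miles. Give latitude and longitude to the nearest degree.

Write both endpoints as unit vectors p₁, p₂ with components (cos φ cos λ, cos φ sin λ, sin φ).
The central angle between the endpoints is δ = arccos(p₁·p₂) ≈ 1.478 rad (84.7°). The total great-circle distance is δ·R ≈ 1.478 × 3959 ≈ 5850 mi, so the target fraction is f = 1500/5850 ≈ 0.256.
Interpolate at f ≈ 0.256 with slerp weights a = sin((1−f)δ)/sin δ ≈ 0.894, b = sin(fδ)/sin δ ≈ 0.371.
p = a·p₁ + b·p₂ ≈ (0.698, -0.636, -0.330); φ = arcsin(p_z) ≈ -19.24°, λ = atan2(p_y, p_x) ≈ -42.37°.

≈ lat 19°S, lon 42°W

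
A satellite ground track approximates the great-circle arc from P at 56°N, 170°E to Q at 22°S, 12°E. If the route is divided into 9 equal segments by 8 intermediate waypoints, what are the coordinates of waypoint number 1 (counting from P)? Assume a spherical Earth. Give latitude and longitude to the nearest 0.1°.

The haversine formula gives a central angle δ ≈ 2.484 rad (142.3°) between the endpoints.
Interpolate at f = 1/9 with slerp weights a = sin((1−f)δ)/sin δ ≈ 1.315, b = sin(fδ)/sin δ ≈ 0.446.
p = a·p₁ + b·p₂ ≈ (-0.320, 0.214, 0.923); φ = arcsin(p_z) ≈ 67.38°, λ = atan2(p_y, p_x) ≈ 146.27°.

≈ 67.4°N, 146.3°E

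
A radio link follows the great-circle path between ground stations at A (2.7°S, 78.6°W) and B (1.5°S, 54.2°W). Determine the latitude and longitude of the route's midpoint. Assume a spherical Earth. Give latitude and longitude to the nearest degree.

≈ (2°S, 66°W)

Convert each endpoint to a unit vector on the sphere (x = cos φ cos λ, y = cos φ sin λ, z = sin φ).
The central angle between the endpoints is δ = arccos(p₁·p₂) ≈ 0.426 rad (24.4°).
Interpolate at f = 1/2 with slerp weights a = sin((1−f)δ)/sin δ ≈ 0.512, b = sin(fδ)/sin δ ≈ 0.512.
p = a·p₁ + b·p₂ ≈ (0.400, -0.916, -0.037); φ = arcsin(p_z) ≈ -2.15°, λ = atan2(p_y, p_x) ≈ -66.40°.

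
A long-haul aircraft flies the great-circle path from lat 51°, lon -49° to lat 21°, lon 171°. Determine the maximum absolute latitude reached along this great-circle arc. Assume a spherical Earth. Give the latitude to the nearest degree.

The great circle lies in the plane with unit normal n̂ = (p₁ × p₂)/|p₁ × p₂|.
Here n̂_z ≈ -0.383; the vertex latitude is φ_max = arccos|n̂_z| ≈ 67.5°.
Check via Clairaut: cos φ_max = |cos φ₁| · sin C = cos(51.0°)·sin(37.5°) ≈ 0.383, again giving ≈ 67.5°.

≈ 67°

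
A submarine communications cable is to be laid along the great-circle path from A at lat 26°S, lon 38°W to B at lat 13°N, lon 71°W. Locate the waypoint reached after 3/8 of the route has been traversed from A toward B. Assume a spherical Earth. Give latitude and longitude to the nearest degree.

Convert each endpoint to a unit vector on the sphere (x = cos φ cos λ, y = cos φ sin λ, z = sin φ).
The central angle between the endpoints is δ = arccos(p₁·p₂) ≈ 0.882 rad (50.5°).
Interpolate at f = 3/8 with slerp weights a = sin((1−f)δ)/sin δ ≈ 0.678, b = sin(fδ)/sin δ ≈ 0.421.
p = a·p₁ + b·p₂ ≈ (0.614, -0.763, -0.203); φ = arcsin(p_z) ≈ -11.70°, λ = atan2(p_y, p_x) ≈ -51.18°.

≈ lat 12°S, lon 51°W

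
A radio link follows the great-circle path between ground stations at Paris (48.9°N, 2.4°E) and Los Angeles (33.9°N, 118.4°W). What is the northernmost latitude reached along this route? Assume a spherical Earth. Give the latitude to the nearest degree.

The great circle lies in the plane with unit normal n̂ = (p₁ × p₂)/|p₁ × p₂|.
Here n̂_z ≈ -0.473; the vertex latitude is φ_max = arccos|n̂_z| ≈ 61.7°.
Check via Clairaut: cos φ_max = |cos φ₁| · sin C = cos(48.9°)·sin(46.1°) ≈ 0.473, again giving ≈ 61.7°.

≈ 62°N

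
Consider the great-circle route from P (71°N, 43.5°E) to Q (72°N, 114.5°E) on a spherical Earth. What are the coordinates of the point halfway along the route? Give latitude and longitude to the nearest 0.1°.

≈ (74.8°N, 77.9°E)

Write both endpoints as unit vectors p₁, p₂ with components (cos φ cos λ, cos φ sin λ, sin φ).
The central angle between the endpoints is δ = arccos(p₁·p₂) ≈ 0.371 rad (21.3°).
Interpolate at f = 1/2 with slerp weights a = sin((1−f)δ)/sin δ ≈ 0.509, b = sin(fδ)/sin δ ≈ 0.509.
p = a·p₁ + b·p₂ ≈ (0.055, 0.257, 0.965); φ = arcsin(p_z) ≈ 74.76°, λ = atan2(p_y, p_x) ≈ 77.93°.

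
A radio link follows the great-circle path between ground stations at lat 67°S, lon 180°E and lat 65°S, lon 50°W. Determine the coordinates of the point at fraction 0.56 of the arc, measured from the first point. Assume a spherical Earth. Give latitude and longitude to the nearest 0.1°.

≈ lat 78.7°S, lon 96.9°W

Write both endpoints as unit vectors p₁, p₂ with components (cos φ cos λ, cos φ sin λ, sin φ).
The central angle between the endpoints is δ = arccos(p₁·p₂) ≈ 0.755 rad (43.3°).
Interpolate at f = 0.56 with slerp weights a = sin((1−f)δ)/sin δ ≈ 0.476, b = sin(fδ)/sin δ ≈ 0.599.
p = a·p₁ + b·p₂ ≈ (-0.023, -0.194, -0.981); φ = arcsin(p_z) ≈ -78.74°, λ = atan2(p_y, p_x) ≈ -96.85°.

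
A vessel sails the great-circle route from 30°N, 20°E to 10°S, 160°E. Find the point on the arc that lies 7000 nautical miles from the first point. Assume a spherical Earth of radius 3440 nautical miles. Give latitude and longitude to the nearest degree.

Write both endpoints as unit vectors p₁, p₂ with components (cos φ cos λ, cos φ sin λ, sin φ).
The central angle between the endpoints is δ = arccos(p₁·p₂) ≈ 2.404 rad (137.7°). The total great-circle distance is δ·R ≈ 2.404 × 3440 ≈ 8270 nmi, so the target fraction is f = 7000/8270 ≈ 0.846.
Interpolate at f ≈ 0.846 with slerp weights a = sin((1−f)δ)/sin δ ≈ 0.537, b = sin(fδ)/sin δ ≈ 1.330.
p = a·p₁ + b·p₂ ≈ (-0.794, 0.607, 0.037); φ = arcsin(p_z) ≈ 2.14°, λ = atan2(p_y, p_x) ≈ 142.60°.

≈ 2°N, 143°E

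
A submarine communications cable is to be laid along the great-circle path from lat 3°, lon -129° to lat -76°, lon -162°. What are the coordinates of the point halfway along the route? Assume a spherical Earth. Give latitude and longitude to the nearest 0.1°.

Write both endpoints as unit vectors p₁, p₂ with components (cos φ cos λ, cos φ sin λ, sin φ).
The central angle between the endpoints is δ = arccos(p₁·p₂) ≈ 1.418 rad (81.3°).
Interpolate at f = 1/2 with slerp weights a = sin((1−f)δ)/sin δ ≈ 0.659, b = sin(fδ)/sin δ ≈ 0.659.
p = a·p₁ + b·p₂ ≈ (-0.566, -0.561, -0.605); φ = arcsin(p_z) ≈ -37.21°, λ = atan2(p_y, p_x) ≈ -135.26°.

≈ lat -37.2°, lon -135.3°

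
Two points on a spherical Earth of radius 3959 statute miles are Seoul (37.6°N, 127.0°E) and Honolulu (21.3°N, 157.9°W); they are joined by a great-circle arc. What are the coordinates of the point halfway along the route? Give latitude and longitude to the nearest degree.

From cos δ = sin φ₁ sin φ₂ + cos φ₁ cos φ₂ cos Δλ, the central angle is δ ≈ 1.147 rad (65.7°).
Interpolate at f = 1/2 with slerp weights a = sin((1−f)δ)/sin δ ≈ 0.595, b = sin(fδ)/sin δ ≈ 0.595.
p = a·p₁ + b·p₂ ≈ (-0.798, 0.168, 0.579); φ = arcsin(p_z) ≈ 35.41°, λ = atan2(p_y, p_x) ≈ 168.11°.

≈ (35°N, 168°E)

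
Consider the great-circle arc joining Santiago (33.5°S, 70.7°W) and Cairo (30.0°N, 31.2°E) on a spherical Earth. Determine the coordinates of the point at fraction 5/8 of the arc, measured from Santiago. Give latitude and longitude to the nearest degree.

≈ 6°N, 7°W

The haversine formula gives a central angle δ ≈ 2.010 rad (115.1°) between the endpoints.
Interpolate at f = 5/8 with slerp weights a = sin((1−f)δ)/sin δ ≈ 0.756, b = sin(fδ)/sin δ ≈ 1.050.
p = a·p₁ + b·p₂ ≈ (0.986, -0.124, 0.108); φ = arcsin(p_z) ≈ 6.20°, λ = atan2(p_y, p_x) ≈ -7.15°.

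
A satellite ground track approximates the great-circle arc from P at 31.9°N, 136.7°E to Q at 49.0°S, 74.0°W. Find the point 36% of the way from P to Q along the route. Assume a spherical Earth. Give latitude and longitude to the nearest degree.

≈ 11°S, 172°E

Convert each endpoint to a unit vector on the sphere (x = cos φ cos λ, y = cos φ sin λ, z = sin φ).
The central angle between the endpoints is δ = arccos(p₁·p₂) ≈ 2.642 rad (151.4°).
Interpolate at f = 0.36 with slerp weights a = sin((1−f)δ)/sin δ ≈ 2.072, b = sin(fδ)/sin δ ≈ 1.699.
p = a·p₁ + b·p₂ ≈ (-0.973, 0.135, -0.187); φ = arcsin(p_z) ≈ -10.79°, λ = atan2(p_y, p_x) ≈ 172.10°.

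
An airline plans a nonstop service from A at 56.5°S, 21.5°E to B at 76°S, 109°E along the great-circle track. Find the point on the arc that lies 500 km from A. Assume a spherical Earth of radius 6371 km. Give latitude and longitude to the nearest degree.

≈ 61°S, 25°E

From cos δ = sin φ₁ sin φ₂ + cos φ₁ cos φ₂ cos Δλ, the central angle is δ ≈ 0.618 rad (35.4°). The total great-circle distance is δ·R ≈ 0.618 × 6371 ≈ 3938 km, so the target fraction is f = 500/3938 ≈ 0.127.
Interpolate at f ≈ 0.127 with slerp weights a = sin((1−f)δ)/sin δ ≈ 0.887, b = sin(fδ)/sin δ ≈ 0.135.
p = a·p₁ + b·p₂ ≈ (0.445, 0.210, -0.871); φ = arcsin(p_z) ≈ -60.53°, λ = atan2(p_y, p_x) ≈ 25.31°.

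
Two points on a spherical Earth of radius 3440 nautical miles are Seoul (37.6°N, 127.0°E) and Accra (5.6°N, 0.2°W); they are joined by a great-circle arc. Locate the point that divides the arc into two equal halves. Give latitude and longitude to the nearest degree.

The haversine formula gives a central angle δ ≈ 2.001 rad (114.7°) between the endpoints.
Interpolate at f = 1/2 with slerp weights a = sin((1−f)δ)/sin δ ≈ 0.926, b = sin(fδ)/sin δ ≈ 0.926.
p = a·p₁ + b·p₂ ≈ (0.480, 0.583, 0.656); φ = arcsin(p_z) ≈ 40.96°, λ = atan2(p_y, p_x) ≈ 50.52°.

≈ (41°N, 51°E)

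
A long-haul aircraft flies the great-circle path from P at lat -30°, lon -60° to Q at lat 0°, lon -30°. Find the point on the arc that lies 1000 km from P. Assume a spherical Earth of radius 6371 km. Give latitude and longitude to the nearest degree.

≈ lat -24°, lon -53°

Convert each endpoint to a unit vector on the sphere (x = cos φ cos λ, y = cos φ sin λ, z = sin φ).
The central angle between the endpoints is δ = arccos(p₁·p₂) ≈ 0.723 rad (41.4°). The total great-circle distance is δ·R ≈ 0.723 × 6371 ≈ 4605 km, so the target fraction is f = 1000/4605 ≈ 0.217.
Interpolate at f ≈ 0.217 with slerp weights a = sin((1−f)δ)/sin δ ≈ 0.810, b = sin(fδ)/sin δ ≈ 0.236.
p = a·p₁ + b·p₂ ≈ (0.556, -0.726, -0.405); φ = arcsin(p_z) ≈ -23.91°, λ = atan2(p_y, p_x) ≈ -52.57°.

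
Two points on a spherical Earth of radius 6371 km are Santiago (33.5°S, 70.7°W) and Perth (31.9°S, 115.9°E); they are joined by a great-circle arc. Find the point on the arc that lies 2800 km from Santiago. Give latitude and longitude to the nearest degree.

Convert each endpoint to a unit vector on the sphere (x = cos φ cos λ, y = cos φ sin λ, z = sin φ).
The central angle between the endpoints is δ = arccos(p₁·p₂) ≈ 1.995 rad (114.3°). The total great-circle distance is δ·R ≈ 1.995 × 6371 ≈ 12710 km, so the target fraction is f = 2800/12710 ≈ 0.220.
Interpolate at f ≈ 0.220 with slerp weights a = sin((1−f)δ)/sin δ ≈ 1.097, b = sin(fδ)/sin δ ≈ 0.467.
p = a·p₁ + b·p₂ ≈ (0.129, -0.507, -0.852); φ = arcsin(p_z) ≈ -58.46°, λ = atan2(p_y, p_x) ≈ -75.70°.

≈ (58°S, 76°W)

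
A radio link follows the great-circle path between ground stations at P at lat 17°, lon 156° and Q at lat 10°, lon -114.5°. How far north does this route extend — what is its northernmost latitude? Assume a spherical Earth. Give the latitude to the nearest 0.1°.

≈ 19.4°

The great circle lies in the plane with unit normal n̂ = (p₁ × p₂)/|p₁ × p₂|.
Here n̂_z ≈ +0.943; the vertex latitude is φ_max = arccos|n̂_z| ≈ 19.4°.
Check via Clairaut: cos φ_max = |cos φ₁| · sin C = cos(17.0°)·sin(80.6°) ≈ 0.943, again giving ≈ 19.4°.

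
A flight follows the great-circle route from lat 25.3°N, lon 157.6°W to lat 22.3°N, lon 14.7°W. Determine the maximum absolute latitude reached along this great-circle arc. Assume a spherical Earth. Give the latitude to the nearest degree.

The great circle lies in the plane with unit normal n̂ = (p₁ × p₂)/|p₁ × p₂|.
Here n̂_z ≈ +0.585; the vertex latitude is φ_max = arccos|n̂_z| ≈ 54.2°.
Check via Clairaut: cos φ_max = |cos φ₁| · sin C = cos(25.3°)·sin(40.3°) ≈ 0.585, again giving ≈ 54.2°.

≈ 54°N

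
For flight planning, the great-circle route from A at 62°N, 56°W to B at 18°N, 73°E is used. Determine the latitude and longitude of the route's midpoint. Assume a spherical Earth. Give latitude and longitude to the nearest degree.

Convert each endpoint to a unit vector on the sphere (x = cos φ cos λ, y = cos φ sin λ, z = sin φ).
The central angle between the endpoints is δ = arccos(p₁·p₂) ≈ 1.579 rad (90.5°).
Interpolate at f = 1/2 with slerp weights a = sin((1−f)δ)/sin δ ≈ 0.710, b = sin(fδ)/sin δ ≈ 0.710.
p = a·p₁ + b·p₂ ≈ (0.384, 0.369, 0.846); φ = arcsin(p_z) ≈ 57.81°, λ = atan2(p_y, p_x) ≈ 43.90°.

≈ 58°N, 44°E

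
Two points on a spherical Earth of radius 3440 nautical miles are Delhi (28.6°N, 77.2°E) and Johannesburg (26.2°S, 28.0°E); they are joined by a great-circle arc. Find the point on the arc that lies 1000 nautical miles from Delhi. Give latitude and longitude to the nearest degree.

≈ (16°N, 65°E)

From cos δ = sin φ₁ sin φ₂ + cos φ₁ cos φ₂ cos Δλ, the central angle is δ ≈ 1.263 rad (72.3°). The total great-circle distance is δ·R ≈ 1.263 × 3440 ≈ 4343 nmi, so the target fraction is f = 1000/4343 ≈ 0.230.
Interpolate at f ≈ 0.230 with slerp weights a = sin((1−f)δ)/sin δ ≈ 0.867, b = sin(fδ)/sin δ ≈ 0.301.
p = a·p₁ + b·p₂ ≈ (0.407, 0.869, 0.282); φ = arcsin(p_z) ≈ 16.39°, λ = atan2(p_y, p_x) ≈ 64.90°.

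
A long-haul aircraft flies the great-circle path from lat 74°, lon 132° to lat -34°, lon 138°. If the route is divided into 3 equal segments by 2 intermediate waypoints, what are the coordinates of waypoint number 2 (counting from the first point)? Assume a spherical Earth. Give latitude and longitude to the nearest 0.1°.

Write both endpoints as unit vectors p₁, p₂ with components (cos φ cos λ, cos φ sin λ, sin φ).
The central angle between the endpoints is δ = arccos(p₁·p₂) ≈ 1.886 rad (108.1°).
Interpolate at f = 2/3 with slerp weights a = sin((1−f)δ)/sin δ ≈ 0.619, b = sin(fδ)/sin δ ≈ 1.001.
p = a·p₁ + b·p₂ ≈ (-0.731, 0.682, 0.035); φ = arcsin(p_z) ≈ 2.01°, λ = atan2(p_y, p_x) ≈ 136.98°.

≈ lat 2.0°, lon 137.0°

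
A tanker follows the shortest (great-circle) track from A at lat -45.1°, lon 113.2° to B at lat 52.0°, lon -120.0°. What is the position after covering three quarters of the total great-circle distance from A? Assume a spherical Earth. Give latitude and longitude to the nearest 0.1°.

Convert each endpoint to a unit vector on the sphere (x = cos φ cos λ, y = cos φ sin λ, z = sin φ).
The central angle between the endpoints is δ = arccos(p₁·p₂) ≈ 2.530 rad (144.9°).
Interpolate at f = 3/4 with slerp weights a = sin((1−f)δ)/sin δ ≈ 1.029, b = sin(fδ)/sin δ ≈ 1.649.
p = a·p₁ + b·p₂ ≈ (-0.794, -0.212, 0.570); φ = arcsin(p_z) ≈ 34.78°, λ = atan2(p_y, p_x) ≈ -165.07°.

≈ lat 34.8°, lon -165.1°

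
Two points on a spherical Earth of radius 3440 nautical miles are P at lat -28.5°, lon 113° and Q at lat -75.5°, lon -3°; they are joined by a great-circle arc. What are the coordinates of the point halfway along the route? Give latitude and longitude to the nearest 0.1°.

Write both endpoints as unit vectors p₁, p₂ with components (cos φ cos λ, cos φ sin λ, sin φ).
The central angle between the endpoints is δ = arccos(p₁·p₂) ≈ 1.197 rad (68.6°).
Interpolate at f = 1/2 with slerp weights a = sin((1−f)δ)/sin δ ≈ 0.605, b = sin(fδ)/sin δ ≈ 0.605.
p = a·p₁ + b·p₂ ≈ (-0.056, 0.482, -0.875); φ = arcsin(p_z) ≈ -61.00°, λ = atan2(p_y, p_x) ≈ 96.69°.

≈ lat -61.0°, lon 96.7°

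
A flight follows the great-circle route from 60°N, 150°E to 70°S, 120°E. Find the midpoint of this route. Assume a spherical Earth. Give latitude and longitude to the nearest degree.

From cos δ = sin φ₁ sin φ₂ + cos φ₁ cos φ₂ cos Δλ, the central angle is δ ≈ 2.299 rad (131.7°).
Interpolate at f = 1/2 with slerp weights a = sin((1−f)δ)/sin δ ≈ 1.223, b = sin(fδ)/sin δ ≈ 1.223.
p = a·p₁ + b·p₂ ≈ (-0.739, 0.668, -0.090); φ = arcsin(p_z) ≈ -5.17°, λ = atan2(p_y, p_x) ≈ 137.88°.

≈ 5°S, 138°E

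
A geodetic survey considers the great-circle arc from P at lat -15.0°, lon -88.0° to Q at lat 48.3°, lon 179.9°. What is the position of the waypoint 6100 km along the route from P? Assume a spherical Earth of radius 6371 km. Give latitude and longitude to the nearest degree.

From cos δ = sin φ₁ sin φ₂ + cos φ₁ cos φ₂ cos Δλ, the central angle is δ ≈ 1.789 rad (102.5°). The total great-circle distance is δ·R ≈ 1.789 × 6371 ≈ 11400 km, so the target fraction is f = 6100/11400 ≈ 0.535.
Interpolate at f ≈ 0.535 with slerp weights a = sin((1−f)δ)/sin δ ≈ 0.757, b = sin(fδ)/sin δ ≈ 0.838.
p = a·p₁ + b·p₂ ≈ (-0.532, -0.730, 0.429); φ = arcsin(p_z) ≈ 25.43°, λ = atan2(p_y, p_x) ≈ -126.07°.

≈ lat 25°, lon -126°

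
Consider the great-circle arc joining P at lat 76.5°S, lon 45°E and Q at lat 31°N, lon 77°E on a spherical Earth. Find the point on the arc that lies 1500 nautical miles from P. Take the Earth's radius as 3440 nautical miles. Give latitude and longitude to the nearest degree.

≈ lat 53°S, lon 65°E

The haversine formula gives a central angle δ ≈ 1.908 rad (109.3°) between the endpoints. The total great-circle distance is δ·R ≈ 1.908 × 3440 ≈ 6564 nmi, so the target fraction is f = 1500/6564 ≈ 0.229.
Interpolate at f ≈ 0.229 with slerp weights a = sin((1−f)δ)/sin δ ≈ 1.055, b = sin(fδ)/sin δ ≈ 0.448.
p = a·p₁ + b·p₂ ≈ (0.260, 0.548, -0.795); φ = arcsin(p_z) ≈ -52.65°, λ = atan2(p_y, p_x) ≈ 64.58°.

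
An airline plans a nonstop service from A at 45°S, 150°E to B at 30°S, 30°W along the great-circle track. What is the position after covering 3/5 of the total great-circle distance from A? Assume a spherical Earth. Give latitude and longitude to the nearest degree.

The haversine formula gives a central angle δ ≈ 1.833 rad (105.0°) between the endpoints.
Interpolate at f = 3/5 with slerp weights a = sin((1−f)δ)/sin δ ≈ 0.693, b = sin(fδ)/sin δ ≈ 0.922.
p = a·p₁ + b·p₂ ≈ (0.268, -0.155, -0.951); φ = arcsin(p_z) ≈ -72.00°, λ = atan2(p_y, p_x) ≈ -30.00°.

≈ 72°S, 30°W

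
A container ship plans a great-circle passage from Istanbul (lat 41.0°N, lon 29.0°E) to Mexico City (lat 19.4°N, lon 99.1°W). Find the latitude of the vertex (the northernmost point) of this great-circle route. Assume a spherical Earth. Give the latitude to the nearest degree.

The great circle lies in the plane with unit normal n̂ = (p₁ × p₂)/|p₁ × p₂|.
Here n̂_z ≈ -0.574; the vertex latitude is φ_max = arccos|n̂_z| ≈ 54.9°.
Check via Clairaut: cos φ_max = |cos φ₁| · sin C = cos(41.0°)·sin(49.6°) ≈ 0.574, again giving ≈ 54.9°.

≈ 55°N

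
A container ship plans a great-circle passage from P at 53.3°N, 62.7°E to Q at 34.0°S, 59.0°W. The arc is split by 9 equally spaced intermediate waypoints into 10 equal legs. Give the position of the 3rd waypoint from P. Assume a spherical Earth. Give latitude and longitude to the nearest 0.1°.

≈ 38.1°N, 7.0°E

Write both endpoints as unit vectors p₁, p₂ with components (cos φ cos λ, cos φ sin λ, sin φ).
The central angle between the endpoints is δ = arccos(p₁·p₂) ≈ 2.358 rad (135.1°).
Interpolate at f = 3/10 with slerp weights a = sin((1−f)δ)/sin δ ≈ 1.413, b = sin(fδ)/sin δ ≈ 0.921.
p = a·p₁ + b·p₂ ≈ (0.781, 0.096, 0.618); φ = arcsin(p_z) ≈ 38.14°, λ = atan2(p_y, p_x) ≈ 6.99°.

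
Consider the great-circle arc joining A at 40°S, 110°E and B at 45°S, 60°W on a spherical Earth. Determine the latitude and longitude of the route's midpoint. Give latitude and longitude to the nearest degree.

≈ 84°S, 50°E

Convert each endpoint to a unit vector on the sphere (x = cos φ cos λ, y = cos φ sin λ, z = sin φ).
The central angle between the endpoints is δ = arccos(p₁·p₂) ≈ 1.650 rad (94.5°).
Interpolate at f = 1/2 with slerp weights a = sin((1−f)δ)/sin δ ≈ 0.737, b = sin(fδ)/sin δ ≈ 0.737.
p = a·p₁ + b·p₂ ≈ (0.067, 0.079, -0.995); φ = arcsin(p_z) ≈ -84.03°, λ = atan2(p_y, p_x) ≈ 49.57°.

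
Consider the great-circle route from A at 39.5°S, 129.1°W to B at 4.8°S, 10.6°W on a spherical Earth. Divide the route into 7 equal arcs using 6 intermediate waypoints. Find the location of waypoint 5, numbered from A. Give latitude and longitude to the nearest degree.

From cos δ = sin φ₁ sin φ₂ + cos φ₁ cos φ₂ cos Δλ, the central angle is δ ≈ 1.890 rad (108.3°).
Interpolate at f = 5/7 with slerp weights a = sin((1−f)δ)/sin δ ≈ 0.541, b = sin(fδ)/sin δ ≈ 1.028.
p = a·p₁ + b·p₂ ≈ (0.743, -0.513, -0.430); φ = arcsin(p_z) ≈ -25.49°, λ = atan2(p_y, p_x) ≈ -34.60°.

≈ 25°S, 35°W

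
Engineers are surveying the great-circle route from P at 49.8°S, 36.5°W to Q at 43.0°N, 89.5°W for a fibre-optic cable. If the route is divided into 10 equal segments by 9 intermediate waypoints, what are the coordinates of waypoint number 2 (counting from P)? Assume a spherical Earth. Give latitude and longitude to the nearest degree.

Convert each endpoint to a unit vector on the sphere (x = cos φ cos λ, y = cos φ sin λ, z = sin φ).
The central angle between the endpoints is δ = arccos(p₁·p₂) ≈ 1.810 rad (103.7°).
Interpolate at f = 2/10 with slerp weights a = sin((1−f)δ)/sin δ ≈ 1.022, b = sin(fδ)/sin δ ≈ 0.364.
p = a·p₁ + b·p₂ ≈ (0.532, -0.659, -0.532); φ = arcsin(p_z) ≈ -32.12°, λ = atan2(p_y, p_x) ≈ -51.06°.

≈ 32°S, 51°W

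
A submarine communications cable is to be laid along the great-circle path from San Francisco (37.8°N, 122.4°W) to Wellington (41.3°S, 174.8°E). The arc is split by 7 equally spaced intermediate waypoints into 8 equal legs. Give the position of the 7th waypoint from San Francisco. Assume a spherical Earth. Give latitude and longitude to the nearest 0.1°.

≈ 32.2°S, 175.0°W

Convert each endpoint to a unit vector on the sphere (x = cos φ cos λ, y = cos φ sin λ, z = sin φ).
The central angle between the endpoints is δ = arccos(p₁·p₂) ≈ 1.704 rad (97.7°).
Interpolate at f = 7/8 with slerp weights a = sin((1−f)δ)/sin δ ≈ 0.213, b = sin(fδ)/sin δ ≈ 1.006.
p = a·p₁ + b·p₂ ≈ (-0.843, -0.074, -0.533); φ = arcsin(p_z) ≈ -32.21°, λ = atan2(p_y, p_x) ≈ -174.99°.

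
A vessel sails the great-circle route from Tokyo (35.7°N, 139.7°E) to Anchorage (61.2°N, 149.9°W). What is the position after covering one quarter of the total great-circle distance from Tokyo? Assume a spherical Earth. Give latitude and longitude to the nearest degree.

Write both endpoints as unit vectors p₁, p₂ with components (cos φ cos λ, cos φ sin λ, sin φ).
The central angle between the endpoints is δ = arccos(p₁·p₂) ≈ 0.873 rad (50.0°).
Interpolate at f = 1/4 with slerp weights a = sin((1−f)δ)/sin δ ≈ 0.795, b = sin(fδ)/sin δ ≈ 0.283.
p = a·p₁ + b·p₂ ≈ (-0.610, 0.349, 0.711); φ = arcsin(p_z) ≈ 45.35°, λ = atan2(p_y, p_x) ≈ 150.21°.

≈ 45°N, 150°E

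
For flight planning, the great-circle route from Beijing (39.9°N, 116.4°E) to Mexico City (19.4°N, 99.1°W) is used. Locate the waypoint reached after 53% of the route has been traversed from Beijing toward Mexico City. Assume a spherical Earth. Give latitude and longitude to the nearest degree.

The haversine formula gives a central angle δ ≈ 1.956 rad (112.1°) between the endpoints.
Interpolate at f = 0.53 with slerp weights a = sin((1−f)δ)/sin δ ≈ 0.858, b = sin(fδ)/sin δ ≈ 0.929.
p = a·p₁ + b·p₂ ≈ (-0.431, -0.275, 0.859); φ = arcsin(p_z) ≈ 59.22°, λ = atan2(p_y, p_x) ≈ -147.44°.

≈ 59°N, 147°W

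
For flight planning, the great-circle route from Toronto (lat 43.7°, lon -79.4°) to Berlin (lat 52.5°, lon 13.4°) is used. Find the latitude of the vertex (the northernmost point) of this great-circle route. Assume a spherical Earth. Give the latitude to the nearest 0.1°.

The great circle lies in the plane with unit normal n̂ = (p₁ × p₂)/|p₁ × p₂|.
Here n̂_z ≈ +0.517; the vertex latitude is φ_max = arccos|n̂_z| ≈ 58.9°.
Check via Clairaut: cos φ_max = |cos φ₁| · sin C = cos(43.7°)·sin(45.7°) ≈ 0.517, again giving ≈ 58.9°.

≈ 58.9°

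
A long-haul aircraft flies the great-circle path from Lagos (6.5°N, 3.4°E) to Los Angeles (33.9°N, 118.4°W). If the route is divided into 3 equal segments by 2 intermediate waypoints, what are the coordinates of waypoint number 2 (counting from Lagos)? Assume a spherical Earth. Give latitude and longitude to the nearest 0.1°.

≈ 40.8°N, 71.8°W

Convert each endpoint to a unit vector on the sphere (x = cos φ cos λ, y = cos φ sin λ, z = sin φ).
The central angle between the endpoints is δ = arccos(p₁·p₂) ≈ 1.951 rad (111.8°).
Interpolate at f = 2/3 with slerp weights a = sin((1−f)δ)/sin δ ≈ 0.652, b = sin(fδ)/sin δ ≈ 1.038.
p = a·p₁ + b·p₂ ≈ (0.237, -0.719, 0.653); φ = arcsin(p_z) ≈ 40.75°, λ = atan2(p_y, p_x) ≈ -71.76°.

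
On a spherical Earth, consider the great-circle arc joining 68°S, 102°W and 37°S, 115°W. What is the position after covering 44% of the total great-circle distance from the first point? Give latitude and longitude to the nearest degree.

≈ 55°S, 110°W

Convert each endpoint to a unit vector on the sphere (x = cos φ cos λ, y = cos φ sin λ, z = sin φ).
The central angle between the endpoints is δ = arccos(p₁·p₂) ≈ 0.556 rad (31.8°).
Interpolate at f = 0.44 with slerp weights a = sin((1−f)δ)/sin δ ≈ 0.580, b = sin(fδ)/sin δ ≈ 0.459.
p = a·p₁ + b·p₂ ≈ (-0.200, -0.545, -0.814); φ = arcsin(p_z) ≈ -54.52°, λ = atan2(p_y, p_x) ≈ -110.17°.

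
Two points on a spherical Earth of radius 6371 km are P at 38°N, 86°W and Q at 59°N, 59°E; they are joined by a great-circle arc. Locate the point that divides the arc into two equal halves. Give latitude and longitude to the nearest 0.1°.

Write both endpoints as unit vectors p₁, p₂ with components (cos φ cos λ, cos φ sin λ, sin φ).
The central angle between the endpoints is δ = arccos(p₁·p₂) ≈ 1.374 rad (78.7°).
Interpolate at f = 1/2 with slerp weights a = sin((1−f)δ)/sin δ ≈ 0.647, b = sin(fδ)/sin δ ≈ 0.647.
p = a·p₁ + b·p₂ ≈ (0.207, -0.223, 0.953); φ = arcsin(p_z) ≈ 72.29°, λ = atan2(p_y, p_x) ≈ -47.10°.

≈ 72.3°N, 47.1°W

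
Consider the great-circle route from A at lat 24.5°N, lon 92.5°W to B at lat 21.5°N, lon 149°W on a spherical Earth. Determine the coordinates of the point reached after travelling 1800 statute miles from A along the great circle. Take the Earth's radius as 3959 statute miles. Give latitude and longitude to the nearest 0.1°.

Write both endpoints as unit vectors p₁, p₂ with components (cos φ cos λ, cos φ sin λ, sin φ).
The central angle between the endpoints is δ = arccos(p₁·p₂) ≈ 0.903 rad (51.7°). The total great-circle distance is δ·R ≈ 0.903 × 3959 ≈ 3575 mi, so the target fraction is f = 1800/3575 ≈ 0.504.
Interpolate at f ≈ 0.504 with slerp weights a = sin((1−f)δ)/sin δ ≈ 0.552, b = sin(fδ)/sin δ ≈ 0.559.
p = a·p₁ + b·p₂ ≈ (-0.468, -0.770, 0.434); φ = arcsin(p_z) ≈ 25.72°, λ = atan2(p_y, p_x) ≈ -121.29°.

≈ lat 25.7°N, lon 121.3°W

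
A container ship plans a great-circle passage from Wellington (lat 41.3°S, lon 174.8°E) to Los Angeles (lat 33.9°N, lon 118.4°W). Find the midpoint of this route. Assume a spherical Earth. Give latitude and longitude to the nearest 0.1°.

≈ lat 4.4°S, lon 149.9°W

Write both endpoints as unit vectors p₁, p₂ with components (cos φ cos λ, cos φ sin λ, sin φ).
The central angle between the endpoints is δ = arccos(p₁·p₂) ≈ 1.694 rad (97.0°).
Interpolate at f = 1/2 with slerp weights a = sin((1−f)δ)/sin δ ≈ 0.755, b = sin(fδ)/sin δ ≈ 0.755.
p = a·p₁ + b·p₂ ≈ (-0.863, -0.500, -0.077); φ = arcsin(p_z) ≈ -4.43°, λ = atan2(p_y, p_x) ≈ -149.92°.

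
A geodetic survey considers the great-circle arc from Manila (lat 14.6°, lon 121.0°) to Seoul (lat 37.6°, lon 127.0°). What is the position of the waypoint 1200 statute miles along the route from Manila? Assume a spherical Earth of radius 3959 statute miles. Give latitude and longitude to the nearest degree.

≈ lat 32°, lon 125°

The haversine formula gives a central angle δ ≈ 0.412 rad (23.6°) between the endpoints. The total great-circle distance is δ·R ≈ 0.412 × 3959 ≈ 1631 mi, so the target fraction is f = 1200/1631 ≈ 0.736.
Interpolate at f ≈ 0.736 with slerp weights a = sin((1−f)δ)/sin δ ≈ 0.271, b = sin(fδ)/sin δ ≈ 0.745.
p = a·p₁ + b·p₂ ≈ (-0.491, 0.697, 0.523); φ = arcsin(p_z) ≈ 31.55°, λ = atan2(p_y, p_x) ≈ 125.15°.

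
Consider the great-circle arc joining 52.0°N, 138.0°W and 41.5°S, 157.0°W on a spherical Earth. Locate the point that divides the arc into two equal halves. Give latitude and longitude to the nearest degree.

Write both endpoints as unit vectors p₁, p₂ with components (cos φ cos λ, cos φ sin λ, sin φ).
The central angle between the endpoints is δ = arccos(p₁·p₂) ≈ 1.657 rad (94.9°).
Interpolate at f = 1/2 with slerp weights a = sin((1−f)δ)/sin δ ≈ 0.740, b = sin(fδ)/sin δ ≈ 0.740.
p = a·p₁ + b·p₂ ≈ (-0.848, -0.521, 0.093); φ = arcsin(p_z) ≈ 5.32°, λ = atan2(p_y, p_x) ≈ -148.44°.

≈ 5°N, 148°W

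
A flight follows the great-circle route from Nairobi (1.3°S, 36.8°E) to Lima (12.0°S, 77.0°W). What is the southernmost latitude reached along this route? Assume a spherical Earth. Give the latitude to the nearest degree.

≈ 14°S

The great circle lies in the plane with unit normal n̂ = (p₁ × p₂)/|p₁ × p₂|.
Here n̂_z ≈ -0.972; the vertex latitude is φ_max = arccos|n̂_z| ≈ 13.7°.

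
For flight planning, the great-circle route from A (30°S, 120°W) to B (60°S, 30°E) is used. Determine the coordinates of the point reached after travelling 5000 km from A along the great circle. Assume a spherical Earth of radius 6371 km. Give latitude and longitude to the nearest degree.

≈ (71°S, 87°W)

Convert each endpoint to a unit vector on the sphere (x = cos φ cos λ, y = cos φ sin λ, z = sin φ).
The central angle between the endpoints is δ = arccos(p₁·p₂) ≈ 1.513 rad (86.7°). The total great-circle distance is δ·R ≈ 1.513 × 6371 ≈ 9638 km, so the target fraction is f = 5000/9638 ≈ 0.519.
Interpolate at f ≈ 0.519 with slerp weights a = sin((1−f)δ)/sin δ ≈ 0.666, b = sin(fδ)/sin δ ≈ 0.708.
p = a·p₁ + b·p₂ ≈ (0.018, -0.323, -0.946); φ = arcsin(p_z) ≈ -71.13°, λ = atan2(p_y, p_x) ≈ -86.82°.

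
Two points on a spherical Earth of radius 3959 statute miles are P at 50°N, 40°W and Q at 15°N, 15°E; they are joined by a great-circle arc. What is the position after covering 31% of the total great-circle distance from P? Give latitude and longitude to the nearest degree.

≈ 42°N, 17°W

Convert each endpoint to a unit vector on the sphere (x = cos φ cos λ, y = cos φ sin λ, z = sin φ).
The central angle between the endpoints is δ = arccos(p₁·p₂) ≈ 0.983 rad (56.3°).
Interpolate at f = 0.31 with slerp weights a = sin((1−f)δ)/sin δ ≈ 0.754, b = sin(fδ)/sin δ ≈ 0.361.
p = a·p₁ + b·p₂ ≈ (0.708, -0.221, 0.671); φ = arcsin(p_z) ≈ 42.14°, λ = atan2(p_y, p_x) ≈ -17.37°.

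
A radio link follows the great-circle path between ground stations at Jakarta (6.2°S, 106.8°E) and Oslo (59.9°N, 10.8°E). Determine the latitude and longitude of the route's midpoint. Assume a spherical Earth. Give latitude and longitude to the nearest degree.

≈ (35°N, 79°E)

From cos δ = sin φ₁ sin φ₂ + cos φ₁ cos φ₂ cos Δλ, the central angle is δ ≈ 1.717 rad (98.4°).
Interpolate at f = 1/2 with slerp weights a = sin((1−f)δ)/sin δ ≈ 0.765, b = sin(fδ)/sin δ ≈ 0.765.
p = a·p₁ + b·p₂ ≈ (0.157, 0.800, 0.579); φ = arcsin(p_z) ≈ 35.39°, λ = atan2(p_y, p_x) ≈ 78.89°.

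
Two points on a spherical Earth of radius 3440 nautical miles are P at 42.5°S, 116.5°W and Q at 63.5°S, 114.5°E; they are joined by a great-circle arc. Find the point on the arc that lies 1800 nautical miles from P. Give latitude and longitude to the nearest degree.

≈ 68°S, 147°W

The haversine formula gives a central angle δ ≈ 1.162 rad (66.6°) between the endpoints. The total great-circle distance is δ·R ≈ 1.162 × 3440 ≈ 3997 nmi, so the target fraction is f = 1800/3997 ≈ 0.450.
Interpolate at f ≈ 0.450 with slerp weights a = sin((1−f)δ)/sin δ ≈ 0.650, b = sin(fδ)/sin δ ≈ 0.545.
p = a·p₁ + b·p₂ ≈ (-0.314, -0.208, -0.926); φ = arcsin(p_z) ≈ -67.86°, λ = atan2(p_y, p_x) ≈ -146.58°.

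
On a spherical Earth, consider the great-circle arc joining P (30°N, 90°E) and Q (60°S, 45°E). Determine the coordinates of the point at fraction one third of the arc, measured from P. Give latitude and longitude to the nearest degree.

≈ (1°S, 79°E)

The haversine formula gives a central angle δ ≈ 1.698 rad (97.3°) between the endpoints.
Interpolate at f = 1/3 with slerp weights a = sin((1−f)δ)/sin δ ≈ 0.913, b = sin(fδ)/sin δ ≈ 0.541.
p = a·p₁ + b·p₂ ≈ (0.191, 0.981, -0.012); φ = arcsin(p_z) ≈ -0.68°, λ = atan2(p_y, p_x) ≈ 78.98°.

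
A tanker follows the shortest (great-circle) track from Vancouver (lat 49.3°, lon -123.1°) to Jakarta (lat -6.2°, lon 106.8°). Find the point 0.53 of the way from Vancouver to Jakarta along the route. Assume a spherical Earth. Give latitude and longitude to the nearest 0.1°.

≈ lat 38.1°, lon 144.3°

From cos δ = sin φ₁ sin φ₂ + cos φ₁ cos φ₂ cos Δλ, the central angle is δ ≈ 2.094 rad (120.0°).
Interpolate at f = 0.53 with slerp weights a = sin((1−f)δ)/sin δ ≈ 0.961, b = sin(fδ)/sin δ ≈ 1.034.
p = a·p₁ + b·p₂ ≈ (-0.639, 0.459, 0.617); φ = arcsin(p_z) ≈ 38.10°, λ = atan2(p_y, p_x) ≈ 144.34°.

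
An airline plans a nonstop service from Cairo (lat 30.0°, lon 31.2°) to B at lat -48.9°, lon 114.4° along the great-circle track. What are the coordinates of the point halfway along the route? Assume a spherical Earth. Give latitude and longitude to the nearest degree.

Convert each endpoint to a unit vector on the sphere (x = cos φ cos λ, y = cos φ sin λ, z = sin φ).
The central angle between the endpoints is δ = arccos(p₁·p₂) ≈ 1.885 rad (108.0°).
Interpolate at f = 1/2 with slerp weights a = sin((1−f)δ)/sin δ ≈ 0.851, b = sin(fδ)/sin δ ≈ 0.851.
p = a·p₁ + b·p₂ ≈ (0.399, 0.891, -0.216); φ = arcsin(p_z) ≈ -12.46°, λ = atan2(p_y, p_x) ≈ 65.87°.

≈ lat -12°, lon 66°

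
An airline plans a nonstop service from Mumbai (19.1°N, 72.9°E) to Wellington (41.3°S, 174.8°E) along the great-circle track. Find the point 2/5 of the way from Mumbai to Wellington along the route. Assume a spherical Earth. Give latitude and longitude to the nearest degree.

≈ 10°S, 107°E

The haversine formula gives a central angle δ ≈ 1.942 rad (111.2°) between the endpoints.
Interpolate at f = 2/5 with slerp weights a = sin((1−f)δ)/sin δ ≈ 0.986, b = sin(fδ)/sin δ ≈ 0.752.
p = a·p₁ + b·p₂ ≈ (-0.289, 0.942, -0.174); φ = arcsin(p_z) ≈ -10.01°, λ = atan2(p_y, p_x) ≈ 107.05°.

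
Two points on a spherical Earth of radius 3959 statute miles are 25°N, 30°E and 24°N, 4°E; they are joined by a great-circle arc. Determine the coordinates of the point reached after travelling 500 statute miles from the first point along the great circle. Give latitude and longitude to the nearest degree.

Write both endpoints as unit vectors p₁, p₂ with components (cos φ cos λ, cos φ sin λ, sin φ).
The central angle between the endpoints is δ = arccos(p₁·p₂) ≈ 0.413 rad (23.6°). The total great-circle distance is δ·R ≈ 0.413 × 3959 ≈ 1634 mi, so the target fraction is f = 500/1634 ≈ 0.306.
Interpolate at f ≈ 0.306 with slerp weights a = sin((1−f)δ)/sin δ ≈ 0.704, b = sin(fδ)/sin δ ≈ 0.314.
p = a·p₁ + b·p₂ ≈ (0.839, 0.339, 0.425); φ = arcsin(p_z) ≈ 25.18°, λ = atan2(p_y, p_x) ≈ 22.01°.

≈ 25°N, 22°E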